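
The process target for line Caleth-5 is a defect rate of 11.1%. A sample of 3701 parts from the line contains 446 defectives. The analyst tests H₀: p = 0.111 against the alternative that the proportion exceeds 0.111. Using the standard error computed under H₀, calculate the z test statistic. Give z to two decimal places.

p̂ = 446/3701 = 0.12051.
Under H₀, SE = √(0.111·0.889/3701) = √(2.66628e-05) = 0.00516.
z = (0.12051 − 0.111)/0.00516 = 0.00951/0.00516 = 1.84.
p-value = P(Z > 1.841) ≈ 0.0328.

z = 1.84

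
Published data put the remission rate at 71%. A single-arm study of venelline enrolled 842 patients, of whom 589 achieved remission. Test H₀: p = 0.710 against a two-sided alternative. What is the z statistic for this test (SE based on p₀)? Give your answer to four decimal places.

z = -0.6699

p̂ = 589/842 = 0.6995249.
Standard error under H₀: √(0.71×0.29/842) = 0.0156377.
z = (0.6995249 − 0.71)/0.0156377 = -0.0104751/0.0156377 = -0.6699.
Two-sided p-value ≈ 2·Φ(−0.670) = 0.5029.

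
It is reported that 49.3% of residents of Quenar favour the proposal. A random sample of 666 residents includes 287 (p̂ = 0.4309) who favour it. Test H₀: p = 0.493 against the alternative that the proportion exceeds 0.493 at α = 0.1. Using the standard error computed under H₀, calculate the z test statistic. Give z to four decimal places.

p̂ = 287/666 = 0.430931.
SE = √(p₀(1−p₀)/n) = √(0.24995/666) = 0.019373.
z = (0.430931 − 0.493)/0.019373 = -0.062069/0.019373 = -3.2039.
p-value = P(Z > -3.204) ≈ 0.9993. With α = 0.1, fail to reject H₀.

z = -3.2039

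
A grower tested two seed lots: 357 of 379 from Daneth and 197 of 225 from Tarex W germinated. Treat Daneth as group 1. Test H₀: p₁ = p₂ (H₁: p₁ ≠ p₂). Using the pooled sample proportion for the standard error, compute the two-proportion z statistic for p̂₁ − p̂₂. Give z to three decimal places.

p̂₁ = 357/379 ≈ 0.94195, p̂₂ = 197/225 ≈ 0.87556.
Pooled p̂ = (357+197)/(379+225) = 554/604 = 0.91722.
SE = √(0.0759287 × 0.00708297) = 0.02319.
z = (0.94195 − 0.87556)/0.02319 = 0.06639/0.02319 = 2.863.
p-value = 2·P(Z > 2.863) ≈ 0.0042.

z = 2.863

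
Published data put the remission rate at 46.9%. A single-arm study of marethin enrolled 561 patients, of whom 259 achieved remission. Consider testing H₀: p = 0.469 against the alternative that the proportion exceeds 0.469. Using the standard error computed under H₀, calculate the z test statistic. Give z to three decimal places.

p̂ = 259/561 ≈ 0.461676.
SE = √(p₀(1−p₀)/n) = √(0.24904/561) = 0.021069.
z = (0.461676 − 0.469)/0.021069 = -0.007324/0.021069 = -0.348.

z = -0.348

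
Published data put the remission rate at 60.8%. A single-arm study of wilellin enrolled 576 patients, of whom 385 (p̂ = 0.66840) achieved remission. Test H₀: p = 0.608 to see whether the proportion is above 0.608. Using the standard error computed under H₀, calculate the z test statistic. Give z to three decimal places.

z = 2.969

p̂ = 385/576 = 0.668403.
Standard error under H₀: √(0.608×0.392/576) = 0.020342.
z = (0.668403 − 0.608)/0.020342 = 0.060403/0.020342 = 2.969.
p-value = P(Z > 2.969) ≈ 0.0015.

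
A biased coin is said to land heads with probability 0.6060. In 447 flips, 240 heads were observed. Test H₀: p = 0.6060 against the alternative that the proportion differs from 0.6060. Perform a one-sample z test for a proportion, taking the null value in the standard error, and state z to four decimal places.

z = -2.9893

p̂ = 240/447 ≈ 0.5369128.
Under H₀, SE = √(0.606·0.394/447) = √(0.000534148) = 0.0231116.
z = (0.5369128 − 0.606)/0.0231116 = -0.0690872/0.0231116 = -2.9893.
p-value = 2·P(Z > 2.989) ≈ 0.0028.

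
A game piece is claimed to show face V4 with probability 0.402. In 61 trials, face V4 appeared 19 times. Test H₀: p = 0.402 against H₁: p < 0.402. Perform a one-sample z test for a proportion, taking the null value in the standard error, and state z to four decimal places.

z = -1.4420

p̂ = 19/61 ≈ 0.311475.
Under H₀, SE = √(0.402·0.598/61) = √(0.00394092) = 0.062777.
z = (0.311475 − 0.402)/0.062777 = -0.090525/0.062777 = -1.4420.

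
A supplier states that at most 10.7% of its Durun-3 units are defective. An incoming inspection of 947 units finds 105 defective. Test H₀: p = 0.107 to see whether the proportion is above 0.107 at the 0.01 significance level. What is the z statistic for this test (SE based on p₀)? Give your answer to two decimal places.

z = 0.39

p̂ = 105/947 ≈ 0.1109.
Under H₀, SE = √(0.107·0.893/947) = √(0.000100899) = 0.0100.
z = (0.1109 − 0.107)/0.0100 = 0.0039/0.0100 = 0.39.
p-value = P(Z > 0.386) ≈ 0.3498, so at α = 0.01 we fail to reject H₀.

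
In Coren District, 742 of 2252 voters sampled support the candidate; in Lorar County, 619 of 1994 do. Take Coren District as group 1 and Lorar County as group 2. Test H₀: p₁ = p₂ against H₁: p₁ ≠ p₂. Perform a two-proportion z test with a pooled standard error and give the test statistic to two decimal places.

z = 1.33

p̂₁ = 742/2252 ≈ 0.3295, p̂₂ = 619/1994 ≈ 0.3104.
Pooled p̂ = (742+619)/(2252+1994) = 1361/4246 = 0.3205.
SE = √(0.217793 × 0.000945554) = 0.0144.
z = (0.3295 − 0.3104)/0.0144 = 0.0191/0.0144 = 1.33.
Two-sided p-value ≈ 2·Φ(−1.328) = 0.1843.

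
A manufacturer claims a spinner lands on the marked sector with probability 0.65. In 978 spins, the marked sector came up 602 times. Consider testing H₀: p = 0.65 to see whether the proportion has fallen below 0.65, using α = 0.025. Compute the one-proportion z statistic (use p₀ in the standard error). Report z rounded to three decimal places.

p̂ = 602/978 = 0.615542.
Standard error under H₀: √(0.65×0.35/978) = 0.015252.
z = (0.615542 − 0.65)/0.015252 = -0.034458/0.015252 = -2.259.
p-value = P(Z < -2.259) ≈ 0.0119. With α = 0.025, reject H₀.

z = -2.259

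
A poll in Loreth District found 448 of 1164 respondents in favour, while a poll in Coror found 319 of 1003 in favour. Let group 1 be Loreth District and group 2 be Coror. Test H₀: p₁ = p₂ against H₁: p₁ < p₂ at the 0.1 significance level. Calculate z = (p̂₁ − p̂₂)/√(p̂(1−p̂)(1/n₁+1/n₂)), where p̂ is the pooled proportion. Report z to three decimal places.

z = 3.244

p̂₁ = 448/1164 ≈ 0.38488, p̂₂ = 319/1003 ≈ 0.31805.
Pooled p̂ = (448+319)/(1164+1003) = 767/2167 = 0.35395.
SE = √(0.228668 × 0.00185612) = 0.02060.
z = (0.38488 − 0.31805)/0.02060 = 0.06683/0.02060 = 3.244.
p-value = P(Z < 3.244) ≈ 0.9994; since p > α = 0.1, fail to reject H₀.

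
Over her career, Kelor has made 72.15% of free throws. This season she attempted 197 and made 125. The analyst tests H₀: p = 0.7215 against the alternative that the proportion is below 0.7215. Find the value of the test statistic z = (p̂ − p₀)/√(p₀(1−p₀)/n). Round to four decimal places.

z = -2.7235

p̂ = 125/197 ≈ 0.634518.
Under H₀, SE = √(0.7215·0.2785/197) = √(0.00101999) = 0.031937.
z = (0.634518 − 0.7215)/0.031937 = -0.086982/0.031937 = -2.7235.
p-value = P(Z < -2.724) ≈ 0.0032.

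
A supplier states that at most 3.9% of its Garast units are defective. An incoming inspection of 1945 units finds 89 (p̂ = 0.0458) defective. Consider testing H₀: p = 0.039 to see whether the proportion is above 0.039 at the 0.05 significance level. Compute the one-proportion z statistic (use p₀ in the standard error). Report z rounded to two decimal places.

z = 1.54

p̂ = 89/1945 ≈ 0.04576.
SE = √(p₀(1−p₀)/n) = √(0.037479/1945) = 0.00439.
z = (0.04576 − 0.039)/0.00439 = 0.00676/0.00439 = 1.54.
p-value = P(Z > 1.540) ≈ 0.0618. With α = 0.05, fail to reject H₀.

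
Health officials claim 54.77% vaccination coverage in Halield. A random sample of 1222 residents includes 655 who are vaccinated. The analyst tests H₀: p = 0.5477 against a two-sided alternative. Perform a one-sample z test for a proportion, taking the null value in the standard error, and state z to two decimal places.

p̂ = 655/1222 = 0.5360.
Under H₀, SE = √(0.5477·0.4523/1222) = √(0.000202721) = 0.0142.
z = (0.5360 − 0.5477)/0.0142 = -0.0117/0.0142 = -0.82.
p-value = 2·P(Z > 0.821) ≈ 0.4115.

z = -0.82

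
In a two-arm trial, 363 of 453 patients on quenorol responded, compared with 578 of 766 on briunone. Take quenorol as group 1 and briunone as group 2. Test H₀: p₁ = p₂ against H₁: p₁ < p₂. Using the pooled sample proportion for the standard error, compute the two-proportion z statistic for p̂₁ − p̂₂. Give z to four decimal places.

p̂₁ = 363/453 = 0.801325, p̂₂ = 578/766 = 0.754569.
Pooled p̂ = (363+578)/(453+766) = 941/1219 = 0.771944.
SE = √(p̂(1−p̂)(1/n₁+1/n₂)) = √(0.771944·0.228056·0.00351299) = √(0.000618449) = 0.024869.
z = (0.801325 − 0.754569)/0.024869 = 0.046756/0.024869 = 1.8801.
p-value = P(Z < 1.880) ≈ 0.9700.

z = 1.8801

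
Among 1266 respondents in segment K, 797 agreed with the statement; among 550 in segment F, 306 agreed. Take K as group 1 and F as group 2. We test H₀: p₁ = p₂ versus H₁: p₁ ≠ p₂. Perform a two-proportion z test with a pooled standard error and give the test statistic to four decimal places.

p̂₁ = 797/1266 = 0.629542, p̂₂ = 306/550 = 0.556364.
Pooled p̂ = (797+306)/(1266+550) = 1103/1816 = 0.607379.
SE = √(0.23847 × 0.00260807) = 0.024939.
z = (0.629542 − 0.556364)/0.024939 = 0.073178/0.024939 = 2.9343.

z = 2.9343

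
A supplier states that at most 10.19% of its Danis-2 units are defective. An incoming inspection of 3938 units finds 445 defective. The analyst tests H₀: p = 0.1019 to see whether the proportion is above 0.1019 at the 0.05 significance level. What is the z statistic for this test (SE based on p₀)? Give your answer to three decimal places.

p̂ = 445/3938 ≈ 0.11300.
Under H₀, SE = √(0.1019·0.8981/3938) = √(2.32393e-05) = 0.00482.
z = (0.11300 − 0.1019)/0.00482 = 0.01110/0.00482 = 2.303.
p-value = P(Z > 2.303) ≈ 0.0106; since p < α = 0.05, reject H₀.

z = 2.303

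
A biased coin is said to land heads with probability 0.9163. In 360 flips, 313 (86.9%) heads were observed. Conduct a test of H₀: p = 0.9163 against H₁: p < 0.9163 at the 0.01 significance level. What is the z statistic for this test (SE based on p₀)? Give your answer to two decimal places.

z = -3.21

p̂ = 313/360 = 0.8694.
Under H₀, SE = √(0.9163·0.0837/360) = √(0.00021304) = 0.0146.
z = (0.8694 − 0.9163)/0.0146 = -0.0469/0.0146 = -3.21.
p-value = P(Z < -3.210) ≈ 0.0007. With α = 0.01, reject H₀.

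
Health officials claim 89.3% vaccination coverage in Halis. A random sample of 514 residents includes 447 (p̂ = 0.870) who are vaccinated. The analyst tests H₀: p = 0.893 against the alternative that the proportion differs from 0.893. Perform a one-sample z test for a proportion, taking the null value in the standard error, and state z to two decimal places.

z = -1.71

p̂ = 447/514 ≈ 0.86965.
Under H₀, SE = √(0.893·0.107/514) = √(0.000185897) = 0.01363.
z = (0.86965 − 0.893)/0.01363 = -0.02335/0.01363 = -1.71.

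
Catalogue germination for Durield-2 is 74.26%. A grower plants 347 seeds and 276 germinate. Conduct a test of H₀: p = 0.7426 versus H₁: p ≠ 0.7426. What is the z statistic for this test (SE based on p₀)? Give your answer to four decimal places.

p̂ = 276/347 = 0.795389.
SE = √(p₀(1−p₀)/n) = √(0.19115/347) = 0.023470.
z = (0.795389 − 0.7426)/0.023470 = 0.052789/0.023470 = 2.2492.

z = 2.2492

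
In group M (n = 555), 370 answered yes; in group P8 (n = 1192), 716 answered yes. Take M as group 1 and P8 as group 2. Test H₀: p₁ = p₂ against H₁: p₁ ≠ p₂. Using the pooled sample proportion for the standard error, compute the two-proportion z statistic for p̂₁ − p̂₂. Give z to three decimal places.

p̂₁ = 370/555 = 0.66667, p̂₂ = 716/1192 = 0.60067.
Pooled p̂ = (370+716)/(555+1192) = 1086/1747 = 0.62164.
SE = √(0.235204 × 0.00264073) = 0.02492.
z = (0.66667 − 0.60067)/0.02492 = 0.06600/0.02492 = 2.648.
Two-sided p-value ≈ 2·Φ(−2.648) = 0.0081.

z = 2.648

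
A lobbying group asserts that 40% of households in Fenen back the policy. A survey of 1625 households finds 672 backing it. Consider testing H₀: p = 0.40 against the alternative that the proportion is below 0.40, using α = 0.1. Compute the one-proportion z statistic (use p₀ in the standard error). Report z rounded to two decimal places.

z = 1.11

p̂ = 672/1625 = 0.4135.
SE = √(p₀(1−p₀)/n) = √(0.24/1625) = 0.0122.
z = (0.4135 − 0.4)/0.0122 = 0.0135/0.0122 = 1.11.
p-value = P(Z < 1.114) ≈ 0.8674, so at α = 0.1 we fail to reject H₀.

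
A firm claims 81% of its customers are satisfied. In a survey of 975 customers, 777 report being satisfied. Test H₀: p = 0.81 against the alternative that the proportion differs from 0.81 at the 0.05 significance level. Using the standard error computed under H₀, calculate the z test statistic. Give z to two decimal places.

z = -1.04

p̂ = 777/975 ≈ 0.7969.
Under H₀, SE = √(0.81·0.19/975) = √(0.000157846) = 0.0126.
z = (0.7969 − 0.81)/0.0126 = -0.0131/0.0126 = -1.04.
p-value = 2·P(Z > 1.041) ≈ 0.2979. With α = 0.05, fail to reject H₀.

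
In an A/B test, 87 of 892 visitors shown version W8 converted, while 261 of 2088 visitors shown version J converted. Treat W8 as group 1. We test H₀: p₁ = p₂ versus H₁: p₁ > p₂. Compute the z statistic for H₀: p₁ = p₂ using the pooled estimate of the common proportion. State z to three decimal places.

z = -2.138

p̂₁ = 87/892 = 0.09753, p̂₂ = 261/2088 = 0.12500.
Pooled p̂ = (87+261)/(892+2088) = 348/2980 = 0.11678.
SE = √(p̂(1−p̂)(1/n₁+1/n₂)) = √(0.11678·0.88322·0.0016) = √(0.000165026) = 0.01285.
z = (0.09753 − 0.12500)/0.01285 = -0.02747/0.01285 = -2.138.
p-value = P(Z > -2.138) ≈ 0.9837.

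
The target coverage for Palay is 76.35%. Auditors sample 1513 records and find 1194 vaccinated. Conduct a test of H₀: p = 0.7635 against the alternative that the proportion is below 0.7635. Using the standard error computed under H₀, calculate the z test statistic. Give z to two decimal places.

p̂ = 1194/1513 ≈ 0.78916.
SE = √(p₀(1−p₀)/n) = √(0.18057/1513) = 0.01092.
z = (0.78916 − 0.7635)/0.01092 = 0.02566/0.01092 = 2.35.
p-value = P(Z < 2.349) ≈ 0.9906.

z = 2.35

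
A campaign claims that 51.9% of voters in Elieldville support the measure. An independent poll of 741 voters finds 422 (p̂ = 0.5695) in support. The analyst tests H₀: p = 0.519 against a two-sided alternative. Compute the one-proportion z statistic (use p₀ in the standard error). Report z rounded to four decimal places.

p̂ = 422/741 = 0.5695007.
SE = √(p₀(1−p₀)/n) = √(0.24964/741) = 0.0183547.
z = (0.5695007 − 0.519)/0.0183547 = 0.0505007/0.0183547 = 2.7514.

z = 2.7514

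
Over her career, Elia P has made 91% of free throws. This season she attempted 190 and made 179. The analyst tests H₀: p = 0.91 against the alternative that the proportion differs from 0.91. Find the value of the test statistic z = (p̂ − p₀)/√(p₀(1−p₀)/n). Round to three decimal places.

z = 1.546

p̂ = 179/190 = 0.942105.
Under H₀, SE = √(0.91·0.09/190) = √(0.000431053) = 0.020762.
z = (0.942105 − 0.91)/0.020762 = 0.032105/0.020762 = 1.546.
p-value = 2·P(Z > 1.546) ≈ 0.1220.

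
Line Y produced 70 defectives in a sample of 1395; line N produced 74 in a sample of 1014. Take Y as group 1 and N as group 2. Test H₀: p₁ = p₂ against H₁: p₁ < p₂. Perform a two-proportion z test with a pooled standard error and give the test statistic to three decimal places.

p̂₁ = 70/1395 = 0.050179, p̂₂ = 74/1014 = 0.072978.
Pooled p̂ = (70+74)/(1395+1014) = 144/2409 = 0.059776.
SE = √(p̂(1−p̂)(1/n₁+1/n₂)) = √(0.059776·0.940224·0.00170304) = √(9.57154e-05) = 0.009783.
z = (0.050179 − 0.072978)/0.009783 = -0.022799/0.009783 = -2.330.
p-value = P(Z < -2.330) ≈ 0.0099.

z = -2.330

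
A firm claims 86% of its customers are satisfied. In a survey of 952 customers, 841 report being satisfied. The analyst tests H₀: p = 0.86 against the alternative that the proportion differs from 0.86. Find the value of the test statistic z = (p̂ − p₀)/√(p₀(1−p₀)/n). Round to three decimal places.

p̂ = 841/952 = 0.883403.
SE = √(p₀(1−p₀)/n) = √(0.1204/952) = 0.011246.
z = (0.883403 − 0.86)/0.011246 = 0.023403/0.011246 = 2.081.
p-value = 2·P(Z > 2.081) ≈ 0.0374.

z = 2.081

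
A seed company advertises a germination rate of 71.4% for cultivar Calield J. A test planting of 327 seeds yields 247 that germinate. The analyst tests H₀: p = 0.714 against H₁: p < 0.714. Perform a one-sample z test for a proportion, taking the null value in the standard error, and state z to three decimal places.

z = 1.655

p̂ = 247/327 ≈ 0.75535.
SE = √(p₀(1−p₀)/n) = √(0.2042/327) = 0.02499.
z = (0.75535 − 0.714)/0.02499 = 0.04135/0.02499 = 1.655.
p-value = P(Z < 1.655) ≈ 0.9510.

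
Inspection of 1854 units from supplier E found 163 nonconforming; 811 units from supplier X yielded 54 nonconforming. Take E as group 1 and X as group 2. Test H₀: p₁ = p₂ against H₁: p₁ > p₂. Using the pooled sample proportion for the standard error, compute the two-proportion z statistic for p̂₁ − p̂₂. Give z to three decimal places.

p̂₁ = 163/1854 ≈ 0.087918, p̂₂ = 54/811 ≈ 0.066584.
Pooled p̂ = (163+54)/(1854+811) = 217/2665 = 0.081426.
SE = √(0.0747957 × 0.00177242) = 0.011514.
z = (0.087918 − 0.066584)/0.011514 = 0.021334/0.011514 = 1.853.

z = 1.853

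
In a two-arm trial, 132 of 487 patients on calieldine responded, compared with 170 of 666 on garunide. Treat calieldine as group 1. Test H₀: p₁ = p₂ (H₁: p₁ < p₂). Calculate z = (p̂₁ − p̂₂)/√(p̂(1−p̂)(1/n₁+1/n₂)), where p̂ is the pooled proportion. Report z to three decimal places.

z = 0.602

p̂₁ = 132/487 ≈ 0.27105, p̂₂ = 170/666 ≈ 0.25526.
Pooled p̂ = (132+170)/(487+666) = 302/1153 = 0.26193.
SE = √(0.19332 × 0.00355489) = 0.02622.
z = (0.27105 − 0.25526)/0.02622 = 0.01579/0.02622 = 0.602.
p-value = P(Z < 0.602) ≈ 0.7265.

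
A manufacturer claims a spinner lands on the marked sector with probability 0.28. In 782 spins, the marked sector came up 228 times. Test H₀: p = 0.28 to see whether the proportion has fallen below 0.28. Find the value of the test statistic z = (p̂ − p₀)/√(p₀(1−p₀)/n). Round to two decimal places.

p̂ = 228/782 ≈ 0.2916.
SE = √(p₀(1−p₀)/n) = √(0.2016/782) = 0.0161.
z = (0.2916 − 0.28)/0.0161 = 0.0116/0.0161 = 0.72.

z = 0.72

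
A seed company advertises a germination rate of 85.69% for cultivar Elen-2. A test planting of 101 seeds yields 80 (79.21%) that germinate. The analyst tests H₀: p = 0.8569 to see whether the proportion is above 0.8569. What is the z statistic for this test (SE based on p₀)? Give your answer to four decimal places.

p̂ = 80/101 ≈ 0.792079.
Under H₀, SE = √(0.8569·0.1431/101) = √(0.00121408) = 0.034844.
z = (0.792079 − 0.8569)/0.034844 = -0.064821/0.034844 = -1.8603.

z = -1.8603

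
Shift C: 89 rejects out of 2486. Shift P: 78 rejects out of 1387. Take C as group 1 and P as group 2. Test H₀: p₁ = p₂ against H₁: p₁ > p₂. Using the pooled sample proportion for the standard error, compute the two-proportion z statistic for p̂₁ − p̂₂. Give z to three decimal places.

z = -3.002

p̂₁ = 89/2486 = 0.035800, p̂₂ = 78/1387 = 0.056236.
Pooled p̂ = (89+78)/(2486+1387) = 167/3873 = 0.043119.
SE = √(0.0412598 × 0.00112323) = 0.006808.
z = (0.035800 − 0.056236)/0.006808 = -0.020436/0.006808 = -3.002.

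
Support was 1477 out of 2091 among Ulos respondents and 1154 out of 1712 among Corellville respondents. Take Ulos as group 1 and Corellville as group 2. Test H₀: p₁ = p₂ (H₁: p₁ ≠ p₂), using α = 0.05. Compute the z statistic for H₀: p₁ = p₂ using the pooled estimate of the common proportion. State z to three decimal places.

p̂₁ = 1477/2091 = 0.70636, p̂₂ = 1154/1712 = 0.67407.
Pooled p̂ = (1477+1154)/(2091+1712) = 2631/3803 = 0.69182.
SE = √(0.213204 × 0.00106235) = 0.01505.
z = (0.70636 − 0.67407)/0.01505 = 0.03229/0.01505 = 2.146.
Two-sided p-value ≈ 2·Φ(−2.146) = 0.0319. With α = 0.05, reject H₀.

z = 2.146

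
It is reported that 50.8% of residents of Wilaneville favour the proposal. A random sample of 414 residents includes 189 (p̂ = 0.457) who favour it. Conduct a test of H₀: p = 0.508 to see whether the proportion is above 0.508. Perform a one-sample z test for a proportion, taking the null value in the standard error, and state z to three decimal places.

z = -2.095

p̂ = 189/414 = 0.45652.
Under H₀, SE = √(0.508·0.492/414) = √(0.00060371) = 0.02457.
z = (0.45652 − 0.508)/0.02457 = -0.05148/0.02457 = -2.095.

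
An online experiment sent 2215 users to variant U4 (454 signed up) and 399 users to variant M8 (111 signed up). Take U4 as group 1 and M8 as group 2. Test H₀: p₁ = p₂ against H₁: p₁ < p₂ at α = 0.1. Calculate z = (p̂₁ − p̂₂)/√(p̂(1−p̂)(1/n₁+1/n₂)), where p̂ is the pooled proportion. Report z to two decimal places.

p̂₁ = 454/2215 ≈ 0.2050, p̂₂ = 111/399 ≈ 0.2782.
Pooled p̂ = (454+111)/(2215+399) = 565/2614 = 0.2161.
SE = √(0.169426 × 0.00295773) = 0.0224.
z = (0.2050 − 0.2782)/0.0224 = -0.0732/0.0224 = -3.27.
p-value = P(Z < -3.271) ≈ 0.0005; since p < α = 0.1, reject H₀.

z = -3.27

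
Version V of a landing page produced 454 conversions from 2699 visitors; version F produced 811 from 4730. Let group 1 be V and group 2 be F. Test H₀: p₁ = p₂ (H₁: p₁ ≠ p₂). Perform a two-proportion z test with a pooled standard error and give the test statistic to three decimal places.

p̂₁ = 454/2699 = 0.16821, p̂₂ = 811/4730 = 0.17146.
Pooled p̂ = (454+811)/(2699+4730) = 1265/7429 = 0.17028.
SE = √(0.141284 × 0.000581924) = 0.00907.
z = (0.16821 − 0.17146)/0.00907 = -0.00325/0.00907 = -0.358.

z = -0.358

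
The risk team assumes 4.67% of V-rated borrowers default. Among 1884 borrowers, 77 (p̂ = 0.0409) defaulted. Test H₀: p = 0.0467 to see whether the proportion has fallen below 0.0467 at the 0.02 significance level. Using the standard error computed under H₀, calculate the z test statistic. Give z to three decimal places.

z = -1.199

p̂ = 77/1884 ≈ 0.040870.
Under H₀, SE = √(0.0467·0.9533/1884) = √(2.36301e-05) = 0.004861.
z = (0.040870 − 0.0467)/0.004861 = -0.005830/0.004861 = -1.199.
p-value = P(Z < -1.199) ≈ 0.1152. With α = 0.02, fail to reject H₀.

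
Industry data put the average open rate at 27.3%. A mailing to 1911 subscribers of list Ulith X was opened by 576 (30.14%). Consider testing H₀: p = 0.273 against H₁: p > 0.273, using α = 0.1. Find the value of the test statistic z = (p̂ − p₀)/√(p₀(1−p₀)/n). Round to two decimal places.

z = 2.79

p̂ = 576/1911 ≈ 0.30141.
Under H₀, SE = √(0.273·0.727/1911) = √(0.000103857) = 0.01019.
z = (0.30141 − 0.273)/0.01019 = 0.02841/0.01019 = 2.79.
p-value = P(Z > 2.788) ≈ 0.0027; since p < α = 0.1, reject H₀.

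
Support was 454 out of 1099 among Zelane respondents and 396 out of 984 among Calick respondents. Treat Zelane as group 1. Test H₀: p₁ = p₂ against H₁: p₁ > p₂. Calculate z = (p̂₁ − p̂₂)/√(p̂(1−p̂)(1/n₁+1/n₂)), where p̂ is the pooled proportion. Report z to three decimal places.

p̂₁ = 454/1099 ≈ 0.41310, p̂₂ = 396/984 ≈ 0.40244.
Pooled p̂ = (454+396)/(1099+984) = 850/2083 = 0.40807.
SE = √(p̂(1−p̂)(1/n₁+1/n₂)) = √(0.40807·0.59193·0.00192618) = √(0.000465265) = 0.02157.
z = (0.41310 − 0.40244)/0.02157 = 0.01066/0.02157 = 0.494.
p-value = P(Z > 0.494) ≈ 0.3105.

z = 0.494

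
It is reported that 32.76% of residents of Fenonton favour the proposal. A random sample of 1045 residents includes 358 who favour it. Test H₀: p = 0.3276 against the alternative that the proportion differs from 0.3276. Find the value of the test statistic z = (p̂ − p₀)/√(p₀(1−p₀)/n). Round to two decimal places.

p̂ = 358/1045 ≈ 0.3426.
Standard error under H₀: √(0.3276×0.6724/1045) = 0.0145.
z = (0.3426 − 0.3276)/0.0145 = 0.0150/0.0145 = 1.03.

z = 1.03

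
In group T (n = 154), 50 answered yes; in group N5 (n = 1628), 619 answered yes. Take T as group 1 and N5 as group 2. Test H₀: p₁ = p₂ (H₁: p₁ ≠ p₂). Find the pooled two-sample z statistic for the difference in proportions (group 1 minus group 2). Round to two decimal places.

z = -1.36

p̂₁ = 50/154 = 0.3247, p̂₂ = 619/1628 = 0.3802.
Pooled p̂ = (50+619)/(154+1628) = 669/1782 = 0.3754.
SE = √(p̂(1−p̂)(1/n₁+1/n₂)) = √(0.3754·0.6246·0.00710776) = √(0.00166663) = 0.0408.
z = (0.3247 − 0.3802)/0.0408 = -0.0555/0.0408 = -1.36.
Two-sided p-value ≈ 2·Φ(−1.361) = 0.1736.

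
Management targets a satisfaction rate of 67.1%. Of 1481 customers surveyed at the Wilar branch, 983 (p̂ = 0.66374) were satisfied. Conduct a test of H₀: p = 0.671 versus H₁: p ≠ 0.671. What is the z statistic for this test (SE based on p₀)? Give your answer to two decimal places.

p̂ = 983/1481 ≈ 0.66374.
Standard error under H₀: √(0.671×0.329/1481) = 0.01221.
z = (0.66374 − 0.671)/0.01221 = -0.00726/0.01221 = -0.59.

z = -0.59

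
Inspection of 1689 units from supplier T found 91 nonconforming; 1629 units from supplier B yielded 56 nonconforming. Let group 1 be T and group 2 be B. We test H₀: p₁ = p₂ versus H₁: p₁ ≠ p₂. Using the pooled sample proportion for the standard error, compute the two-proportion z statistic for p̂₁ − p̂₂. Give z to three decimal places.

z = 2.729

p̂₁ = 91/1689 = 0.053878, p̂₂ = 56/1629 = 0.034377.
Pooled p̂ = (91+56)/(1689+1629) = 147/3318 = 0.044304.
SE = √(p̂(1−p̂)(1/n₁+1/n₂)) = √(0.044304·0.955696·0.00120594) = √(5.10607e-05) = 0.007146.
z = (0.053878 − 0.034377)/0.007146 = 0.019501/0.007146 = 2.729.
p-value = 2·P(Z > 2.729) ≈ 0.0064.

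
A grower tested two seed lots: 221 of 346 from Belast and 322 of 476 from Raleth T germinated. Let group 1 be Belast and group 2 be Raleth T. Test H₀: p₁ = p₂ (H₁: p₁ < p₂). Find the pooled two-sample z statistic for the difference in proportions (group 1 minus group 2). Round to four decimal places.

p̂₁ = 221/346 ≈ 0.6387283, p̂₂ = 322/476 ≈ 0.6764706.
Pooled p̂ = (221+322)/(346+476) = 543/822 = 0.6605839.
SE = √(p̂(1−p̂)(1/n₁+1/n₂)) = √(0.6605839·0.3394161·0.00499101) = √(0.00111905) = 0.0334522.
z = (0.6387283 − 0.6764706)/0.0334522 = -0.0377423/0.0334522 = -1.1282.

z = -1.1282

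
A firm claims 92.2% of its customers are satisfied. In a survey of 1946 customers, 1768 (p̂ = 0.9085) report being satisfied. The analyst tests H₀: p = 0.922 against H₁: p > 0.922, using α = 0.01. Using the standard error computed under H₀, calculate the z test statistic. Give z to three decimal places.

z = -2.216

p̂ = 1768/1946 ≈ 0.908530.
Standard error under H₀: √(0.922×0.078/1946) = 0.006079.
z = (0.908530 − 0.922)/0.006079 = -0.013470/0.006079 = -2.216.
p-value = P(Z > -2.216) ≈ 0.9866. With α = 0.01, fail to reject H₀.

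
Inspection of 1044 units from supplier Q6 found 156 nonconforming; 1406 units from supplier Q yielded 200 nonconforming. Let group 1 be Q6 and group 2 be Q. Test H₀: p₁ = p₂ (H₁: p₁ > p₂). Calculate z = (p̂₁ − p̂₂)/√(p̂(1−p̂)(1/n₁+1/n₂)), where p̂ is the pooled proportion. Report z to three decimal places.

p̂₁ = 156/1044 ≈ 0.14943, p̂₂ = 200/1406 ≈ 0.14225.
Pooled p̂ = (156+200)/(1044+1406) = 356/2450 = 0.14531.
SE = √(p̂(1−p̂)(1/n₁+1/n₂)) = √(0.14531·0.85469·0.00166909) = √(0.000207288) = 0.01440.
z = (0.14943 − 0.14225)/0.01440 = 0.00718/0.01440 = 0.499.

z = 0.499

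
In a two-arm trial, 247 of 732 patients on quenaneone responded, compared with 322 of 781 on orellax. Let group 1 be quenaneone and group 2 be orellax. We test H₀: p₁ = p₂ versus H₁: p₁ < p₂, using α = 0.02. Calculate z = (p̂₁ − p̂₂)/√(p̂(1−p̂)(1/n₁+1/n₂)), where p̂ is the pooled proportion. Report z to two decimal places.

z = -3.00

p̂₁ = 247/732 ≈ 0.33743, p̂₂ = 322/781 ≈ 0.41229.
Pooled p̂ = (247+322)/(732+781) = 569/1513 = 0.37607.
SE = √(0.234642 × 0.00264653) = 0.02492.
z = (0.33743 − 0.41229)/0.02492 = -0.07486/0.02492 = -3.00.
p-value = P(Z < -3.004) ≈ 0.0013. With α = 0.02, reject H₀.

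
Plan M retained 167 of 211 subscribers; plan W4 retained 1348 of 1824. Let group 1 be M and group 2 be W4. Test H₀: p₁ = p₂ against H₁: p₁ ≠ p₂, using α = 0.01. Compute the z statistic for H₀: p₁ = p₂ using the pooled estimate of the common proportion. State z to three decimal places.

z = 1.653

p̂₁ = 167/211 ≈ 0.79147, p̂₂ = 1348/1824 ≈ 0.73904.
Pooled p̂ = (167+1348)/(211+1824) = 1515/2035 = 0.74447.
SE = √(p̂(1−p̂)(1/n₁+1/n₂)) = √(0.74447·0.25553·0.00528758) = √(0.00100588) = 0.03172.
z = (0.79147 − 0.73904)/0.03172 = 0.05243/0.03172 = 1.653.
p-value = 2·P(Z > 1.653) ≈ 0.0983; since p > α = 0.01, fail to reject H₀.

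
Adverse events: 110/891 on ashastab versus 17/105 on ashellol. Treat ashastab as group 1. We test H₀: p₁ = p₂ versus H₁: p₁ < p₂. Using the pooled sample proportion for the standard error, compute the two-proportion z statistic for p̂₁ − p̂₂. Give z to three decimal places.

z = -1.117

p̂₁ = 110/891 = 0.12346, p̂₂ = 17/105 = 0.16190.
Pooled p̂ = (110+17)/(891+105) = 127/996 = 0.12751.
SE = √(p̂(1−p̂)(1/n₁+1/n₂)) = √(0.12751·0.87249·0.0106461) = √(0.0011844) = 0.03442.
z = (0.12346 − 0.16190)/0.03442 = -0.03844/0.03442 = -1.117.
p-value = P(Z < -1.117) ≈ 0.1320.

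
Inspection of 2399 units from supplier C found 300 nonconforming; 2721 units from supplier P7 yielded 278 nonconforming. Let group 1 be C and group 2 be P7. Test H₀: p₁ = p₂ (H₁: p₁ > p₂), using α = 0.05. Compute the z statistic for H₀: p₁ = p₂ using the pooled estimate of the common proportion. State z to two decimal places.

z = 2.58

p̂₁ = 300/2399 ≈ 0.12505, p̂₂ = 278/2721 ≈ 0.10217.
Pooled p̂ = (300+278)/(2399+2721) = 578/5120 = 0.11289.
SE = √(p̂(1−p̂)(1/n₁+1/n₂)) = √(0.11289·0.88711·0.000784352) = √(7.855e-05) = 0.00886.
z = (0.12505 − 0.10217)/0.00886 = 0.02288/0.00886 = 2.58.
p-value = P(Z > 2.582) ≈ 0.0049. With α = 0.05, reject H₀.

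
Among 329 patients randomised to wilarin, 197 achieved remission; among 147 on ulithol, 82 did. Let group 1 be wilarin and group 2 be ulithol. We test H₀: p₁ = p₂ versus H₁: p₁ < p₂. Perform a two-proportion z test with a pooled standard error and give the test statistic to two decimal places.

z = 0.84

p̂₁ = 197/329 = 0.5988, p̂₂ = 82/147 = 0.5578.
Pooled p̂ = (197+82)/(329+147) = 279/476 = 0.5861.
SE = √(p̂(1−p̂)(1/n₁+1/n₂)) = √(0.5861·0.4139·0.00984223) = √(0.00238754) = 0.0489.
z = (0.5988 − 0.5578)/0.0489 = 0.0410/0.0489 = 0.84.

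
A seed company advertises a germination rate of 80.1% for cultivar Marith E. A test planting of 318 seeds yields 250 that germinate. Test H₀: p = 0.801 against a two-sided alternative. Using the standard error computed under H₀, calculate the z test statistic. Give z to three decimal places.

z = -0.663

p̂ = 250/318 ≈ 0.78616.
Under H₀, SE = √(0.801·0.199/318) = √(0.000501255) = 0.02239.
z = (0.78616 − 0.801)/0.02239 = -0.01484/0.02239 = -0.663.
Two-sided p-value ≈ 2·Φ(−0.663) = 0.5075.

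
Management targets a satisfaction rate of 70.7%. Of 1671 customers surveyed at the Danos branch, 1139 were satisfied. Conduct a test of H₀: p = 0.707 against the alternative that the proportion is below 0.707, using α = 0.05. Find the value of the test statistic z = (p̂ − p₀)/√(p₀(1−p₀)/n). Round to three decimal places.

z = -2.279

p̂ = 1139/1671 = 0.68163.
Standard error under H₀: √(0.707×0.293/1671) = 0.01113.
z = (0.68163 − 0.707)/0.01113 = -0.02537/0.01113 = -2.279.
p-value = P(Z < -2.279) ≈ 0.0113; since p < α = 0.05, reject H₀.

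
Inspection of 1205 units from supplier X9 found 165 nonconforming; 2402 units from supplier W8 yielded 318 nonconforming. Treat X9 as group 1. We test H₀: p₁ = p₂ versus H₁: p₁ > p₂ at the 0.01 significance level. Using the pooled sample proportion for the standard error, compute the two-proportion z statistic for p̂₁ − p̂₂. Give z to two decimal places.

p̂₁ = 165/1205 ≈ 0.13693, p̂₂ = 318/2402 ≈ 0.13239.
Pooled p̂ = (165+318)/(1205+2402) = 483/3607 = 0.13391.
SE = √(0.115975 × 0.0012462) = 0.01202.
z = (0.13693 − 0.13239)/0.01202 = 0.00454/0.01202 = 0.38.
p-value = P(Z > 0.378) ≈ 0.3529, so at α = 0.01 we fail to reject H₀.

z = 0.38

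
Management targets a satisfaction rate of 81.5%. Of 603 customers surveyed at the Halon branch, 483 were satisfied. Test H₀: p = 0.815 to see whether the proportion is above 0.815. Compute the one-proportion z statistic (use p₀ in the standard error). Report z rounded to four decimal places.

z = -0.8857

p̂ = 483/603 ≈ 0.800995.
Under H₀, SE = √(0.815·0.185/603) = √(0.000250041) = 0.015813.
z = (0.800995 − 0.815)/0.015813 = -0.014005/0.015813 = -0.8857.
p-value = P(Z > -0.886) ≈ 0.8121.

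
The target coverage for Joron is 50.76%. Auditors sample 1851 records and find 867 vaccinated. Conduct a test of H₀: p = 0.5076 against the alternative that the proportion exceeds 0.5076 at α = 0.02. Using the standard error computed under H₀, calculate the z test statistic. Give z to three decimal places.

z = -3.374

p̂ = 867/1851 = 0.468395.
Standard error under H₀: √(0.5076×0.4924/1851) = 0.011620.
z = (0.468395 − 0.5076)/0.011620 = -0.039205/0.011620 = -3.374.
p-value = P(Z > -3.374) ≈ 0.9996, so at α = 0.02 we fail to reject H₀.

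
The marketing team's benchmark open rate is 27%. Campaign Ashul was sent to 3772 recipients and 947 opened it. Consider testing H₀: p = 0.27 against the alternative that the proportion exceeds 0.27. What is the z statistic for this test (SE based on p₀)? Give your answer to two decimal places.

z = -2.62

p̂ = 947/3772 ≈ 0.2511.
Under H₀, SE = √(0.27·0.73/3772) = √(5.22534e-05) = 0.0072.
z = (0.2511 − 0.27)/0.0072 = -0.0189/0.0072 = -2.62.
p-value = P(Z > -2.620) ≈ 0.9956.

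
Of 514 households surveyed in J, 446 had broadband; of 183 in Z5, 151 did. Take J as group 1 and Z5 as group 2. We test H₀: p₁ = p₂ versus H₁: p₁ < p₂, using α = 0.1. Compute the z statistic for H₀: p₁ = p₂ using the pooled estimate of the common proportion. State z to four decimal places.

p̂₁ = 446/514 ≈ 0.867704, p̂₂ = 151/183 ≈ 0.825137.
Pooled p̂ = (446+151)/(514+183) = 597/697 = 0.856528.
SE = √(p̂(1−p̂)(1/n₁+1/n₂)) = √(0.856528·0.143472·0.00741001) = √(0.000910599) = 0.030176.
z = (0.867704 − 0.825137)/0.030176 = 0.042567/0.030176 = 1.4106.
p-value = P(Z < 1.411) ≈ 0.9208, so at α = 0.1 we fail to reject H₀.

z = 1.4106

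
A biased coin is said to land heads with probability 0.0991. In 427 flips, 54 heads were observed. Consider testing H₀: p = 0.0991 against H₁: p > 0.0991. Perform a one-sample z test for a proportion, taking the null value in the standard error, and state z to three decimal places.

z = 1.892

p̂ = 54/427 = 0.12646.
SE = √(p₀(1−p₀)/n) = √(0.089279/427) = 0.01446.
z = (0.12646 − 0.0991)/0.01446 = 0.02736/0.01446 = 1.892.
p-value = P(Z > 1.892) ≈ 0.0292.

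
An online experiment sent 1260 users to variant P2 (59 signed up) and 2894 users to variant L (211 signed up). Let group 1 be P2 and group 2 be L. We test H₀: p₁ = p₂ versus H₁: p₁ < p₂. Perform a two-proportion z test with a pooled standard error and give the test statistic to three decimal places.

z = -3.135

p̂₁ = 59/1260 = 0.04683, p̂₂ = 211/2894 = 0.07291.
Pooled p̂ = (59+211)/(1260+2894) = 270/4154 = 0.06500.
SE = √(p̂(1−p̂)(1/n₁+1/n₂)) = √(0.06500·0.93500·0.00113919) = √(6.92321e-05) = 0.00832.
z = (0.04683 − 0.07291)/0.00832 = -0.02608/0.00832 = -3.135.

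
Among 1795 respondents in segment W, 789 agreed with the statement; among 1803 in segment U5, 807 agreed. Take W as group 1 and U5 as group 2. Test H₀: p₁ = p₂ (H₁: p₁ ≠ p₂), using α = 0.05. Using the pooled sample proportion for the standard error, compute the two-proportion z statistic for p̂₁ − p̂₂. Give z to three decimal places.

z = -0.485

p̂₁ = 789/1795 ≈ 0.439554, p̂₂ = 807/1803 ≈ 0.447587.
Pooled p̂ = (789+807)/(1795+1803) = 1596/3598 = 0.443580.
SE = √(p̂(1−p̂)(1/n₁+1/n₂)) = √(0.443580·0.556420·0.00111173) = √(0.000274395) = 0.016565.
z = (0.439554 − 0.447587)/0.016565 = -0.008033/0.016565 = -0.485.
p-value = 2·P(Z > 0.485) ≈ 0.6277; since p > α = 0.05, fail to reject H₀.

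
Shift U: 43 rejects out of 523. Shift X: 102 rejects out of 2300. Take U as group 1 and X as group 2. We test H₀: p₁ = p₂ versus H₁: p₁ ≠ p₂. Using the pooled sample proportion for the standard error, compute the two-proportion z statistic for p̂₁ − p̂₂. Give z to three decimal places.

p̂₁ = 43/523 = 0.0822180, p̂₂ = 102/2300 = 0.0443478.
Pooled p̂ = (43+102)/(523+2300) = 145/2823 = 0.0513638.
SE = √(0.0487256 × 0.00234683) = 0.0106935.
z = (0.0822180 − 0.0443478)/0.0106935 = 0.0378702/0.0106935 = 3.541.
p-value = 2·P(Z > 3.541) ≈ 0.0004.

z = 3.541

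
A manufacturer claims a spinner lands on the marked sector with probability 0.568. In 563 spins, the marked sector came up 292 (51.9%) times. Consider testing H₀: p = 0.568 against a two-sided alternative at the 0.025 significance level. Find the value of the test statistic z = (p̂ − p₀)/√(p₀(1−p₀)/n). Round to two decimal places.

z = -2.36

p̂ = 292/563 ≈ 0.5187.
Under H₀, SE = √(0.568·0.432/563) = √(0.000435837) = 0.0209.
z = (0.5187 − 0.568)/0.0209 = -0.0493/0.0209 = -2.36.
Two-sided p-value ≈ 2·Φ(−2.364) = 0.0181; since p < α = 0.025, reject H₀.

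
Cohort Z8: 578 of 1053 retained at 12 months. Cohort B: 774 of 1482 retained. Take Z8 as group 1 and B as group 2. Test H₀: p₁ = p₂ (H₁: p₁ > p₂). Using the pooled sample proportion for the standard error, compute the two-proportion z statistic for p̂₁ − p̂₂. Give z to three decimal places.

p̂₁ = 578/1053 = 0.54891, p̂₂ = 774/1482 = 0.52227.
Pooled p̂ = (578+774)/(1053+1482) = 1352/2535 = 0.53333.
SE = √(0.248889 × 0.00162443) = 0.02011.
z = (0.54891 − 0.52227)/0.02011 = 0.02664/0.02011 = 1.325.
p-value = P(Z > 1.325) ≈ 0.0926.

z = 1.325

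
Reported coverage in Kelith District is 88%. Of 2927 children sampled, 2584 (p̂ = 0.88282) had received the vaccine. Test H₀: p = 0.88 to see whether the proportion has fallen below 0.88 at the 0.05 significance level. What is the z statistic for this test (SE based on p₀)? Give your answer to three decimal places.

z = 0.469

p̂ = 2584/2927 = 0.88282.
SE = √(p₀(1−p₀)/n) = √(0.1056/2927) = 0.00601.
z = (0.88282 − 0.88)/0.00601 = 0.00282/0.00601 = 0.469.
p-value = P(Z < 0.469) ≈ 0.6804; since p > α = 0.05, fail to reject H₀.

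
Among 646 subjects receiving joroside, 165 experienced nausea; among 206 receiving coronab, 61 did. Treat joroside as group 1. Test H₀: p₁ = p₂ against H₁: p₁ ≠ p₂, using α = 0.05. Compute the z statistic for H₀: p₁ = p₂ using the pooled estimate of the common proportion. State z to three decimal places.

p̂₁ = 165/646 = 0.25542, p̂₂ = 61/206 = 0.29612.
Pooled p̂ = (165+61)/(646+206) = 226/852 = 0.26526.
SE = √(0.194896 × 0.00640236) = 0.03532.
z = (0.25542 − 0.29612)/0.03532 = -0.04070/0.03532 = -1.152.
Two-sided p-value ≈ 2·Φ(−1.152) = 0.2493, so at α = 0.05 we fail to reject H₀.

z = -1.152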